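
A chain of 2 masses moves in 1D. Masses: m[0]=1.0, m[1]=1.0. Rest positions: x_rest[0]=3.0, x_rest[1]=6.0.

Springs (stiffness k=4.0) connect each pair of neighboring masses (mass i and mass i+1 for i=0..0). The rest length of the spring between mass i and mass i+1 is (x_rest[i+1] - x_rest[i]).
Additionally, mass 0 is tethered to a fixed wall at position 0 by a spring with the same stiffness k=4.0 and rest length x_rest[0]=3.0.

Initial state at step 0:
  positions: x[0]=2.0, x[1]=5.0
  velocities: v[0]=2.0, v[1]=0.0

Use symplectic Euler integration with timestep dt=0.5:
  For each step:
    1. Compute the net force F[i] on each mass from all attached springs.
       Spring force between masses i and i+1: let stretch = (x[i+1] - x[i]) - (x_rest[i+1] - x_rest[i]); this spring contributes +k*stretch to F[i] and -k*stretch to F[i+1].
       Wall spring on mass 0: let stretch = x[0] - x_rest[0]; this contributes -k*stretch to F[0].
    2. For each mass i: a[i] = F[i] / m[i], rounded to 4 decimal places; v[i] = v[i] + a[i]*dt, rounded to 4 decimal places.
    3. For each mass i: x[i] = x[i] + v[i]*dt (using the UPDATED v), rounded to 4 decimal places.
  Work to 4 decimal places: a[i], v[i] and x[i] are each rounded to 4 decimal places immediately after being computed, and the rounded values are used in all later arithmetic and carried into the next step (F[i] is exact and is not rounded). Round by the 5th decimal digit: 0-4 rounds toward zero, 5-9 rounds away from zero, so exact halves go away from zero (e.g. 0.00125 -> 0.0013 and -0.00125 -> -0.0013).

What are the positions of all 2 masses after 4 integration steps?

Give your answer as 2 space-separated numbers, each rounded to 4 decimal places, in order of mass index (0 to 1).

Answer: 5.0000 7.0000

Derivation:
Step 0: x=[2.0000 5.0000] v=[2.0000 0.0000]
Step 1: x=[4.0000 5.0000] v=[4.0000 0.0000]
Step 2: x=[3.0000 7.0000] v=[-2.0000 4.0000]
Step 3: x=[3.0000 8.0000] v=[0.0000 2.0000]
Step 4: x=[5.0000 7.0000] v=[4.0000 -2.0000]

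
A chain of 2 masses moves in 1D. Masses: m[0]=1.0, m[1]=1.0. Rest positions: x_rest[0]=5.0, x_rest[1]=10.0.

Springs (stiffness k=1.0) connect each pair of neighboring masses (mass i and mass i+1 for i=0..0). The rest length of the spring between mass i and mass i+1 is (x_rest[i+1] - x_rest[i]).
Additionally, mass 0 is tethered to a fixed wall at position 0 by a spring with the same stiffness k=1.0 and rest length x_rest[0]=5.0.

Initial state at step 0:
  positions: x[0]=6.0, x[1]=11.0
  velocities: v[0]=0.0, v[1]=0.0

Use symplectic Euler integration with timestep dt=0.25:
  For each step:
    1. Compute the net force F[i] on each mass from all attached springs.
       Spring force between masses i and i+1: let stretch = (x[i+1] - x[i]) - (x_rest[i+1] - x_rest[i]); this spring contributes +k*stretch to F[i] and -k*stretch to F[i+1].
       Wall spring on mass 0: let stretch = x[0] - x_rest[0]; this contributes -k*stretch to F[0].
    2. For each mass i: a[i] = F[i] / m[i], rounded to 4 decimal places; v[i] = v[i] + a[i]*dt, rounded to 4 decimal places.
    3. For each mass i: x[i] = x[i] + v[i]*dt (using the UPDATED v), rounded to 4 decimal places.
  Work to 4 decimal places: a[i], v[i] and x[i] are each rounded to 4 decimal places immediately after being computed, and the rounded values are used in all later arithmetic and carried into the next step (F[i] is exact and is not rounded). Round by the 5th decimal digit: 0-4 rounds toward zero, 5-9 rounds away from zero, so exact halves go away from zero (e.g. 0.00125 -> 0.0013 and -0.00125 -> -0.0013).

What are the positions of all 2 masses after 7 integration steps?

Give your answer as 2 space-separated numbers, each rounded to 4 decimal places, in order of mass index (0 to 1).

Answer: 5.0087 10.6427

Derivation:
Step 0: x=[6.0000 11.0000] v=[0.0000 0.0000]
Step 1: x=[5.9375 11.0000] v=[-0.2500 0.0000]
Step 2: x=[5.8203 10.9961] v=[-0.4688 -0.0156]
Step 3: x=[5.6628 10.9812] v=[-0.6299 -0.0596]
Step 4: x=[5.4838 10.9464] v=[-0.7160 -0.1392]
Step 5: x=[5.3035 10.8827] v=[-0.7213 -0.2549]
Step 6: x=[5.1404 10.7828] v=[-0.6524 -0.3997]
Step 7: x=[5.0087 10.6427] v=[-0.5269 -0.5603]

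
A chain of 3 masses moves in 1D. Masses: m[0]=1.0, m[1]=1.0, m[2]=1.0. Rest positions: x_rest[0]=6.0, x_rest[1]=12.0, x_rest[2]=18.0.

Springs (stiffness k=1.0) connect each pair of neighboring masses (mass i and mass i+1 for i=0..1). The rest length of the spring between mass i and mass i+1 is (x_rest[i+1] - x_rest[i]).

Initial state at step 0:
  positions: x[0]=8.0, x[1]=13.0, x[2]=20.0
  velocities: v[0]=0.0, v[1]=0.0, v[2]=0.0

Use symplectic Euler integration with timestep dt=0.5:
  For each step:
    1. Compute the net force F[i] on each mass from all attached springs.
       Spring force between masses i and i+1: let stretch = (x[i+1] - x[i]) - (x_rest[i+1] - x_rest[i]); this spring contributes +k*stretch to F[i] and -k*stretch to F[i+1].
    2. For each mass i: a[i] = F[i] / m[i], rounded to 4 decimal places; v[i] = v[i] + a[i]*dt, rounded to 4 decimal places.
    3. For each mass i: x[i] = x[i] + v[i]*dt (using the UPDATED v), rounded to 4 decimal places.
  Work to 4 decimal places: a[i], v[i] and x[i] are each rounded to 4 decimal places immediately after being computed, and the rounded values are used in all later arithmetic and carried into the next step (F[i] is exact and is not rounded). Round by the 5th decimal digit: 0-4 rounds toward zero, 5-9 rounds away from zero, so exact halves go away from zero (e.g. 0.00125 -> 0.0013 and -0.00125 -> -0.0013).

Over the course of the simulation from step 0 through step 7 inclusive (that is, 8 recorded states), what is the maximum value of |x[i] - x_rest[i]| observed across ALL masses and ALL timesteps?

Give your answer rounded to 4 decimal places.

Step 0: x=[8.0000 13.0000 20.0000] v=[0.0000 0.0000 0.0000]
Step 1: x=[7.7500 13.5000 19.7500] v=[-0.5000 1.0000 -0.5000]
Step 2: x=[7.4375 14.1250 19.4375] v=[-0.6250 1.2500 -0.6250]
Step 3: x=[7.2969 14.4063 19.2969] v=[-0.2813 0.5625 -0.2813]
Step 4: x=[7.4336 14.1329 19.4336] v=[0.2734 -0.5469 0.2734]
Step 5: x=[7.7452 13.5098 19.7452] v=[0.6231 -1.2462 0.6231]
Step 6: x=[7.9979 13.0044 19.9979] v=[0.5054 -1.0108 0.5054]
Step 7: x=[8.0023 12.9958 20.0023] v=[0.0087 -0.0173 0.0087]
Max displacement = 2.4063

Answer: 2.4063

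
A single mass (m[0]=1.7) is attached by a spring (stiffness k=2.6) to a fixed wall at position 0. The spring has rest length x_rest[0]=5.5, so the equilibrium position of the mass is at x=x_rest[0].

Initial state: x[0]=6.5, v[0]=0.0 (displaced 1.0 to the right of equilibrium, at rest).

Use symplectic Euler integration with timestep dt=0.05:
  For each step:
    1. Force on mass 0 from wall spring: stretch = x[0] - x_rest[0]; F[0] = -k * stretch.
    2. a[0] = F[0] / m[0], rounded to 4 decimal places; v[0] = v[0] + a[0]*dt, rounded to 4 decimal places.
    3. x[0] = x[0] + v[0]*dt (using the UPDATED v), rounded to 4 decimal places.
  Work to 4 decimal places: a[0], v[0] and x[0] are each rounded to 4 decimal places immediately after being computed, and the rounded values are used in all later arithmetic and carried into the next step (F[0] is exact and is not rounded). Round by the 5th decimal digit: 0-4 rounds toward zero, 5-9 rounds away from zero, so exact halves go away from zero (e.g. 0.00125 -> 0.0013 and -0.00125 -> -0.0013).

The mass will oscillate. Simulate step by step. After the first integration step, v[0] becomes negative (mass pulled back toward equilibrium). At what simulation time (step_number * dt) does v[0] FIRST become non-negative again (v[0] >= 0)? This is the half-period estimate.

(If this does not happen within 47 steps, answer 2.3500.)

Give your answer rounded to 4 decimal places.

Step 0: x=[6.5000] v=[0.0000]
Step 1: x=[6.4962] v=[-0.0765]
Step 2: x=[6.4886] v=[-0.1527]
Step 3: x=[6.4772] v=[-0.2283]
Step 4: x=[6.4621] v=[-0.3030]
Step 5: x=[6.4433] v=[-0.3766]
Step 6: x=[6.4209] v=[-0.4487]
Step 7: x=[6.3949] v=[-0.5191]
Step 8: x=[6.3655] v=[-0.5875]
Step 9: x=[6.3328] v=[-0.6537]
Step 10: x=[6.2969] v=[-0.7174]
Step 11: x=[6.2580] v=[-0.7783]
Step 12: x=[6.2162] v=[-0.8363]
Step 13: x=[6.1716] v=[-0.8911]
Step 14: x=[6.1245] v=[-0.9425]
Step 15: x=[6.0750] v=[-0.9903]
Step 16: x=[6.0233] v=[-1.0343]
Step 17: x=[5.9696] v=[-1.0743]
Step 18: x=[5.9141] v=[-1.1102]
Step 19: x=[5.8570] v=[-1.1419]
Step 20: x=[5.7985] v=[-1.1692]
Step 21: x=[5.7389] v=[-1.1920]
Step 22: x=[5.6784] v=[-1.2103]
Step 23: x=[5.6172] v=[-1.2239]
Step 24: x=[5.5556] v=[-1.2329]
Step 25: x=[5.4937] v=[-1.2372]
Step 26: x=[5.4319] v=[-1.2367]
Step 27: x=[5.3703] v=[-1.2315]
Step 28: x=[5.3092] v=[-1.2216]
Step 29: x=[5.2489] v=[-1.2070]
Step 30: x=[5.1895] v=[-1.1878]
Step 31: x=[5.1313] v=[-1.1641]
Step 32: x=[5.0745] v=[-1.1359]
Step 33: x=[5.0193] v=[-1.1034]
Step 34: x=[4.9660] v=[-1.0666]
Step 35: x=[4.9147] v=[-1.0258]
Step 36: x=[4.8657] v=[-0.9810]
Step 37: x=[4.8191] v=[-0.9325]
Step 38: x=[4.7751] v=[-0.8804]
Step 39: x=[4.7339] v=[-0.8250]
Step 40: x=[4.6956] v=[-0.7664]
Step 41: x=[4.6604] v=[-0.7049]
Step 42: x=[4.6284] v=[-0.6407]
Step 43: x=[4.5997] v=[-0.5741]
Step 44: x=[4.5744] v=[-0.5053]
Step 45: x=[4.5527] v=[-0.4345]
Step 46: x=[4.5346] v=[-0.3621]
Step 47: x=[4.5202] v=[-0.2883]
v[0] did not become non-negative within 47 steps; using fallback time=2.3500

Answer: 2.3500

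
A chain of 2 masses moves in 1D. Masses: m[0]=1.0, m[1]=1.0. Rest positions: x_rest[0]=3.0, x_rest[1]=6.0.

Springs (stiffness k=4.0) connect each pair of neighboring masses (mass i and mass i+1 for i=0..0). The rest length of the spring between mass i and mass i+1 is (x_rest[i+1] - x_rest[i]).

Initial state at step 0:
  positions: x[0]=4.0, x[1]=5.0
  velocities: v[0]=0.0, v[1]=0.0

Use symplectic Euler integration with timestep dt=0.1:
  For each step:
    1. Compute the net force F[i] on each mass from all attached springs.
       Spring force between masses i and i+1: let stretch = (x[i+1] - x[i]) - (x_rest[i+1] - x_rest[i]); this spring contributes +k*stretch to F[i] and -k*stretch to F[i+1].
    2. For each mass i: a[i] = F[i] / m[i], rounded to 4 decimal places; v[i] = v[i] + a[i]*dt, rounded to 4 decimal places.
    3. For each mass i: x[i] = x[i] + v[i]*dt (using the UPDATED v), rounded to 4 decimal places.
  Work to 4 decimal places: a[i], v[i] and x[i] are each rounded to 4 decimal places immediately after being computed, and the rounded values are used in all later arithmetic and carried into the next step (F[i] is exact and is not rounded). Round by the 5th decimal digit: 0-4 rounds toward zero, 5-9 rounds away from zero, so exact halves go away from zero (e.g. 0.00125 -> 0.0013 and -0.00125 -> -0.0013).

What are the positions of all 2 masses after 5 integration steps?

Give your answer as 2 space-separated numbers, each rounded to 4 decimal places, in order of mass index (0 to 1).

Answer: 3.0101 5.9899

Derivation:
Step 0: x=[4.0000 5.0000] v=[0.0000 0.0000]
Step 1: x=[3.9200 5.0800] v=[-0.8000 0.8000]
Step 2: x=[3.7664 5.2336] v=[-1.5360 1.5360]
Step 3: x=[3.5515 5.4485] v=[-2.1491 2.1491]
Step 4: x=[3.2925 5.7075] v=[-2.5903 2.5903]
Step 5: x=[3.0101 5.9899] v=[-2.8243 2.8243]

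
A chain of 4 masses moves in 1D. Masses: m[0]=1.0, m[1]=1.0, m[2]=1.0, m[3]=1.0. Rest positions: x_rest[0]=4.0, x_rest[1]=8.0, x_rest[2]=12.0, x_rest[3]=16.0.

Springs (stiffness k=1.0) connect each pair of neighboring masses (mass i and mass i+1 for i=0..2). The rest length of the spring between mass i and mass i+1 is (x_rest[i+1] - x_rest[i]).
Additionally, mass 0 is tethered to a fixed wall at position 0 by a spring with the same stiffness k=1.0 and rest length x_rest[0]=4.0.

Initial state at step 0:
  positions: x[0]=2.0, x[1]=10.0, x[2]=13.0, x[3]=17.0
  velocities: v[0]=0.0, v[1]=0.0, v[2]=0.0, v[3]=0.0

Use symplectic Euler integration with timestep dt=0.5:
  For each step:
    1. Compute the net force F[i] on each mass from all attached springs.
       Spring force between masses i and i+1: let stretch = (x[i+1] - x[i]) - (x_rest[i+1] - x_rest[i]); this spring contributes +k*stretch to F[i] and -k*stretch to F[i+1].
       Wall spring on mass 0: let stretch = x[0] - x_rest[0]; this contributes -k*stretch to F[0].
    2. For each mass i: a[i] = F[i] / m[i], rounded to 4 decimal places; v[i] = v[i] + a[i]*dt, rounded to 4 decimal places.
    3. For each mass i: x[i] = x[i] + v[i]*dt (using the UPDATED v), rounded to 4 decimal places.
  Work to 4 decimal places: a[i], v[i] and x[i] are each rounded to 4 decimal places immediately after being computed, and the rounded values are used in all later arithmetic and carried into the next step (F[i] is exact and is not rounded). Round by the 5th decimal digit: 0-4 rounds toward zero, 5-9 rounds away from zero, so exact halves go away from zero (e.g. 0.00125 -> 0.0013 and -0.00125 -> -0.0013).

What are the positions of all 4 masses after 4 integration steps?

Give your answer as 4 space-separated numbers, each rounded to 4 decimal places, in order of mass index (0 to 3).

Step 0: x=[2.0000 10.0000 13.0000 17.0000] v=[0.0000 0.0000 0.0000 0.0000]
Step 1: x=[3.5000 8.7500 13.2500 17.0000] v=[3.0000 -2.5000 0.5000 0.0000]
Step 2: x=[5.4375 7.3125 13.3125 17.0625] v=[3.8750 -2.8750 0.1250 0.1250]
Step 3: x=[6.4844 6.9063 12.8125 17.1875] v=[2.0938 -0.8125 -1.0000 0.2500]
Step 4: x=[6.0157 7.8712 11.9297 17.2188] v=[-0.9375 1.9297 -1.7656 0.0625]

Answer: 6.0157 7.8712 11.9297 17.2188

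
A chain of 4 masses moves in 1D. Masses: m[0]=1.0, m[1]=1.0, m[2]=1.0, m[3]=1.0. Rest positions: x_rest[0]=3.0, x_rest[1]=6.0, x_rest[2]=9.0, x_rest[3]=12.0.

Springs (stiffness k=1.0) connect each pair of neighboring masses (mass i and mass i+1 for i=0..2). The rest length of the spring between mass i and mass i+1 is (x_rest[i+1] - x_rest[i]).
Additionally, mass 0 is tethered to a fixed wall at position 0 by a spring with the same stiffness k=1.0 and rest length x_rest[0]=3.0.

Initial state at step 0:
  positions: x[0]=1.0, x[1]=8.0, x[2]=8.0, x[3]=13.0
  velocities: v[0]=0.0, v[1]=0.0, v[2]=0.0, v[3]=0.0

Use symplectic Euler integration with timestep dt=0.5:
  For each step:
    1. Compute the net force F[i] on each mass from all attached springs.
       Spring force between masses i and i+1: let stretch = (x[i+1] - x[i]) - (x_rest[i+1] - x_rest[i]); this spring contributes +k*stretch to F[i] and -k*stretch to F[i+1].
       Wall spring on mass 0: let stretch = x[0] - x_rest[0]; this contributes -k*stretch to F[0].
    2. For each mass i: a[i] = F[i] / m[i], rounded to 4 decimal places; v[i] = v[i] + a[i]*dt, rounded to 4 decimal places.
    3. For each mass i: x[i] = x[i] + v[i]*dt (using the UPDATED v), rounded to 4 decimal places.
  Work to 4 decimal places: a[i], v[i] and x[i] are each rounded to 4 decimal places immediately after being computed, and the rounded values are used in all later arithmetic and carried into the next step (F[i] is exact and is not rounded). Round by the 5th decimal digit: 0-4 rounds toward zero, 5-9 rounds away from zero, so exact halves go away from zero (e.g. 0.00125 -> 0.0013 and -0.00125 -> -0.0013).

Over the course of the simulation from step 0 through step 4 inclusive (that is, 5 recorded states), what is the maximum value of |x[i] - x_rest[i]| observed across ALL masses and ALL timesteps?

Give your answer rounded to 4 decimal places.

Answer: 2.0625

Derivation:
Step 0: x=[1.0000 8.0000 8.0000 13.0000] v=[0.0000 0.0000 0.0000 0.0000]
Step 1: x=[2.5000 6.2500 9.2500 12.5000] v=[3.0000 -3.5000 2.5000 -1.0000]
Step 2: x=[4.3125 4.3125 10.5625 11.9375] v=[3.6250 -3.8750 2.6250 -1.1250]
Step 3: x=[5.0469 3.9375 10.6563 11.7813] v=[1.4688 -0.7500 0.1875 -0.3125]
Step 4: x=[4.2422 5.5196 9.3516 12.0938] v=[-1.6094 3.1641 -2.6094 0.6250]
Max displacement = 2.0625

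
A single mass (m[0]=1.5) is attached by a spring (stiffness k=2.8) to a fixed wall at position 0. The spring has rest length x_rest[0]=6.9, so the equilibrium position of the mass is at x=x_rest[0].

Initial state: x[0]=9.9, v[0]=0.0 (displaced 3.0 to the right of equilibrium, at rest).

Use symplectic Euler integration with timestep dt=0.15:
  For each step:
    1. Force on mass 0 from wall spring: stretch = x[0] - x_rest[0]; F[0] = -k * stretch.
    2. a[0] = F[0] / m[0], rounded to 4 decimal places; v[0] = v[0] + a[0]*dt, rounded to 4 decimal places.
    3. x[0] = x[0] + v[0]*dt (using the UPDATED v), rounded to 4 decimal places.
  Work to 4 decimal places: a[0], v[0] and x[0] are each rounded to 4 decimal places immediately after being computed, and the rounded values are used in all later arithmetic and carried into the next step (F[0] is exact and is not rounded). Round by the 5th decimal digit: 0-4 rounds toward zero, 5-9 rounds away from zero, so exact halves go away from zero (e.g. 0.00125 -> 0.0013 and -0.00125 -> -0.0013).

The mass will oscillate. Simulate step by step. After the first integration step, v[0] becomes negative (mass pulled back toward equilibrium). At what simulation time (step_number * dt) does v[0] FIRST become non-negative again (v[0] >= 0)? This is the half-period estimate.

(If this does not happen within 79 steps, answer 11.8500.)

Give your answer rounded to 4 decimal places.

Answer: 2.4000

Derivation:
Step 0: x=[9.9000] v=[0.0000]
Step 1: x=[9.7740] v=[-0.8400]
Step 2: x=[9.5273] v=[-1.6447]
Step 3: x=[9.1703] v=[-2.3803]
Step 4: x=[8.7179] v=[-3.0160]
Step 5: x=[8.1892] v=[-3.5250]
Step 6: x=[7.6063] v=[-3.8860]
Step 7: x=[6.9937] v=[-4.0838]
Step 8: x=[6.3772] v=[-4.1100]
Step 9: x=[5.7827] v=[-3.9636]
Step 10: x=[5.2351] v=[-3.6508]
Step 11: x=[4.7574] v=[-3.1846]
Step 12: x=[4.3697] v=[-2.5847]
Step 13: x=[4.0883] v=[-1.8762]
Step 14: x=[3.9250] v=[-1.0889]
Step 15: x=[3.8866] v=[-0.2559]
Step 16: x=[3.9748] v=[0.5879]
First v>=0 after going negative at step 16, time=2.4000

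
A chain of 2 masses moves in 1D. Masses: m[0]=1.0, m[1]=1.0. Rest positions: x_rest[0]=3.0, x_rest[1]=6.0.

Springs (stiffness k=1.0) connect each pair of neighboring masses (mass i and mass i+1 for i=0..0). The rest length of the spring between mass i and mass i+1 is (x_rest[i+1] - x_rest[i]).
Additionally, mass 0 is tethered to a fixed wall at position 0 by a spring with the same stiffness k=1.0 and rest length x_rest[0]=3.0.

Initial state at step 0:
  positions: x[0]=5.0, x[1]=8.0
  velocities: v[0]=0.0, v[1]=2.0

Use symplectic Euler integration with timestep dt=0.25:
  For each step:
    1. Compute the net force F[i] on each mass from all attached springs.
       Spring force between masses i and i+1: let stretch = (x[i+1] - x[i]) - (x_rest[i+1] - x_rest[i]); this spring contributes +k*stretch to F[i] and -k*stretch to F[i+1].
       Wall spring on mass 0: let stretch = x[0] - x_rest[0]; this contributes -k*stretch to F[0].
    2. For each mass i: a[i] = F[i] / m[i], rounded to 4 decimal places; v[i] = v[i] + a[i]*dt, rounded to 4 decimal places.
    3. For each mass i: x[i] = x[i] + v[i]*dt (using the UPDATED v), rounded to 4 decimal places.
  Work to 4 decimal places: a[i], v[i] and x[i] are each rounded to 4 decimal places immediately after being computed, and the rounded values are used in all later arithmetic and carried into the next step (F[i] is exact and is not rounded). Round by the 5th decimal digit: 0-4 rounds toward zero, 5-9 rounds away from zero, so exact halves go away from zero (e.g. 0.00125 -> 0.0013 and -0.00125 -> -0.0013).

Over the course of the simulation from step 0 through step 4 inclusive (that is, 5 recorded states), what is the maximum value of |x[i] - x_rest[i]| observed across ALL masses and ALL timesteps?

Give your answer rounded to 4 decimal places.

Answer: 3.6033

Derivation:
Step 0: x=[5.0000 8.0000] v=[0.0000 2.0000]
Step 1: x=[4.8750 8.5000] v=[-0.5000 2.0000]
Step 2: x=[4.6719 8.9610] v=[-0.8125 1.8438]
Step 3: x=[4.4449 9.3414] v=[-0.9082 1.5215]
Step 4: x=[4.2461 9.6033] v=[-0.7953 1.0474]
Max displacement = 3.6033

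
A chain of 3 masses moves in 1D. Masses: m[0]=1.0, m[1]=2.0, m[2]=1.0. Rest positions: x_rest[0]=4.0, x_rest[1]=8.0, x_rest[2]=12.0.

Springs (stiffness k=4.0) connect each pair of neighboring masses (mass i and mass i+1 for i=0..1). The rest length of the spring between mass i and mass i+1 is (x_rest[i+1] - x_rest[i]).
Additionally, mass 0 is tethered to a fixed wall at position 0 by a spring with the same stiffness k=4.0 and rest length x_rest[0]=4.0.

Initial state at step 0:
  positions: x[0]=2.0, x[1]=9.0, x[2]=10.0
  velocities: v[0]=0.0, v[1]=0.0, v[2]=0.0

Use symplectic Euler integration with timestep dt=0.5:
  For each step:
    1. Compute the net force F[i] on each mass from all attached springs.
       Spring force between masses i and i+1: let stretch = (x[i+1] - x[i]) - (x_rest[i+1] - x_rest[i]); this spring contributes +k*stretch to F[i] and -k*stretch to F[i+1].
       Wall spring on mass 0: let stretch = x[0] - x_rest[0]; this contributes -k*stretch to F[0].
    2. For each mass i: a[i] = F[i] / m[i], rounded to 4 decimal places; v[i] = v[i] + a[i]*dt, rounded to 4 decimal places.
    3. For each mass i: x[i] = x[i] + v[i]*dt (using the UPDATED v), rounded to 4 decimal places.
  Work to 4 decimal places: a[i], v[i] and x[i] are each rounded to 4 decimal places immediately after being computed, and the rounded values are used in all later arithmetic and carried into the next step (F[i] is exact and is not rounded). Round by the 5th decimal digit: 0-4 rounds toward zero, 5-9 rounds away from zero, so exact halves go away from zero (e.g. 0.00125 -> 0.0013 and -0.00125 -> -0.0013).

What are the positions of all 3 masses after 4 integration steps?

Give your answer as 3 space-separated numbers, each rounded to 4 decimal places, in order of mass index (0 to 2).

Step 0: x=[2.0000 9.0000 10.0000] v=[0.0000 0.0000 0.0000]
Step 1: x=[7.0000 6.0000 13.0000] v=[10.0000 -6.0000 6.0000]
Step 2: x=[4.0000 7.0000 13.0000] v=[-6.0000 2.0000 0.0000]
Step 3: x=[0.0000 9.5000 11.0000] v=[-8.0000 5.0000 -4.0000]
Step 4: x=[5.5000 8.0000 11.5000] v=[11.0000 -3.0000 1.0000]

Answer: 5.5000 8.0000 11.5000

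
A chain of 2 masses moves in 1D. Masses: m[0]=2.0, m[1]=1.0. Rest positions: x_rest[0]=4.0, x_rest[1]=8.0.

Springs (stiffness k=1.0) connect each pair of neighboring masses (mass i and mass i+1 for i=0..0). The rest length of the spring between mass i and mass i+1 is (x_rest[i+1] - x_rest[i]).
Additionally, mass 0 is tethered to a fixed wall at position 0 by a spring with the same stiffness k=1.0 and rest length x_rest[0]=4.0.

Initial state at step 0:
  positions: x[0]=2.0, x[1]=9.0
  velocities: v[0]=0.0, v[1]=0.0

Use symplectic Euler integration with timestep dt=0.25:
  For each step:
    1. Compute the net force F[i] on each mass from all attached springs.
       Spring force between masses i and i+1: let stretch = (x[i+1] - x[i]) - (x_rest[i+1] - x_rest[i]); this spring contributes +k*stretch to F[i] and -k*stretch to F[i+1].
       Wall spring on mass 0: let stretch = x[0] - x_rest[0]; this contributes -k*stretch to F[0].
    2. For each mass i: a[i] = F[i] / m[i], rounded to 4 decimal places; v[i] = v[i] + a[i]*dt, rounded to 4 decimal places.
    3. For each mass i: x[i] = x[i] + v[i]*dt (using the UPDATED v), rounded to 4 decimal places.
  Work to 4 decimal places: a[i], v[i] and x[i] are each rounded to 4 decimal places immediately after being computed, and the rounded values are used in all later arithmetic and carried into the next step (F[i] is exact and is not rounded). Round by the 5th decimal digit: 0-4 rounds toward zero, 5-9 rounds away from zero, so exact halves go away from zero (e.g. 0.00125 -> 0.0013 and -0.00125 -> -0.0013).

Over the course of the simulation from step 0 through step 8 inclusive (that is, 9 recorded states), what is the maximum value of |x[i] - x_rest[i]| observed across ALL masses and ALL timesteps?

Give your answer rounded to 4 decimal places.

Answer: 2.1944

Derivation:
Step 0: x=[2.0000 9.0000] v=[0.0000 0.0000]
Step 1: x=[2.1563 8.8125] v=[0.6250 -0.7500]
Step 2: x=[2.4532 8.4590] v=[1.1875 -1.4141]
Step 3: x=[2.8611 7.9801] v=[1.6316 -1.9156]
Step 4: x=[3.3396 7.4313] v=[1.9139 -2.1954]
Step 5: x=[3.8416 6.8767] v=[2.0079 -2.2183]
Step 6: x=[4.3184 6.3824] v=[1.9071 -1.9771]
Step 7: x=[4.7247 6.0091] v=[1.6253 -1.4931]
Step 8: x=[5.0235 5.8056] v=[1.1953 -0.8142]
Max displacement = 2.1944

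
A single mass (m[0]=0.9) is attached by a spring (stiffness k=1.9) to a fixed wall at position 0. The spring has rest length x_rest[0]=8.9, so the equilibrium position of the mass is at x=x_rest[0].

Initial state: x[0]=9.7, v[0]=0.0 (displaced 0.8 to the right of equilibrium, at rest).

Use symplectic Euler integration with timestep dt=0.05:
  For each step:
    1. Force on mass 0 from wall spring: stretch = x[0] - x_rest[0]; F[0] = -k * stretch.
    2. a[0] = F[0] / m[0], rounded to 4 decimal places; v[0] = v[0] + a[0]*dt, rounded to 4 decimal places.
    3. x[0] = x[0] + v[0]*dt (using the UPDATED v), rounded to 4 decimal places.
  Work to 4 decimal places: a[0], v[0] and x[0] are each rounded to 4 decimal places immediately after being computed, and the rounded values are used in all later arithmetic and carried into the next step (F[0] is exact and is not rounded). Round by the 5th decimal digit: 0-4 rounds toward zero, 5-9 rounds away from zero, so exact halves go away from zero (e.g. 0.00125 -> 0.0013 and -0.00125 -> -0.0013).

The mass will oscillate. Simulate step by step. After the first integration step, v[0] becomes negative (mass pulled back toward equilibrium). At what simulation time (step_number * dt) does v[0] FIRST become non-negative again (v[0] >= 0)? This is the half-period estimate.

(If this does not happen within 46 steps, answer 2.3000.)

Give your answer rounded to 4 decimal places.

Answer: 2.2000

Derivation:
Step 0: x=[9.7000] v=[0.0000]
Step 1: x=[9.6958] v=[-0.0844]
Step 2: x=[9.6874] v=[-0.1684]
Step 3: x=[9.6748] v=[-0.2515]
Step 4: x=[9.6581] v=[-0.3333]
Step 5: x=[9.6374] v=[-0.4133]
Step 6: x=[9.6128] v=[-0.4911]
Step 7: x=[9.5845] v=[-0.5663]
Step 8: x=[9.5526] v=[-0.6386]
Step 9: x=[9.5172] v=[-0.7075]
Step 10: x=[9.4786] v=[-0.7727]
Step 11: x=[9.4369] v=[-0.8338]
Step 12: x=[9.3924] v=[-0.8905]
Step 13: x=[9.3453] v=[-0.9425]
Step 14: x=[9.2958] v=[-0.9895]
Step 15: x=[9.2442] v=[-1.0313]
Step 16: x=[9.1908] v=[-1.0676]
Step 17: x=[9.1359] v=[-1.0983]
Step 18: x=[9.0797] v=[-1.1232]
Step 19: x=[9.0226] v=[-1.1422]
Step 20: x=[8.9648] v=[-1.1551]
Step 21: x=[8.9067] v=[-1.1619]
Step 22: x=[8.8486] v=[-1.1626]
Step 23: x=[8.7907] v=[-1.1572]
Step 24: x=[8.7334] v=[-1.1457]
Step 25: x=[8.6770] v=[-1.1281]
Step 26: x=[8.6218] v=[-1.1046]
Step 27: x=[8.5680] v=[-1.0752]
Step 28: x=[8.5160] v=[-1.0402]
Step 29: x=[8.4660] v=[-0.9997]
Step 30: x=[8.4183] v=[-0.9539]
Step 31: x=[8.3731] v=[-0.9031]
Step 32: x=[8.3307] v=[-0.8475]
Step 33: x=[8.2913] v=[-0.7874]
Step 34: x=[8.2551] v=[-0.7232]
Step 35: x=[8.2223] v=[-0.6551]
Step 36: x=[8.1931] v=[-0.5836]
Step 37: x=[8.1677] v=[-0.5090]
Step 38: x=[8.1461] v=[-0.4317]
Step 39: x=[8.1285] v=[-0.3521]
Step 40: x=[8.1150] v=[-0.2707]
Step 41: x=[8.1056] v=[-0.1878]
Step 42: x=[8.1004] v=[-0.1039]
Step 43: x=[8.0994] v=[-0.0195]
Step 44: x=[8.1027] v=[0.0650]
First v>=0 after going negative at step 44, time=2.2000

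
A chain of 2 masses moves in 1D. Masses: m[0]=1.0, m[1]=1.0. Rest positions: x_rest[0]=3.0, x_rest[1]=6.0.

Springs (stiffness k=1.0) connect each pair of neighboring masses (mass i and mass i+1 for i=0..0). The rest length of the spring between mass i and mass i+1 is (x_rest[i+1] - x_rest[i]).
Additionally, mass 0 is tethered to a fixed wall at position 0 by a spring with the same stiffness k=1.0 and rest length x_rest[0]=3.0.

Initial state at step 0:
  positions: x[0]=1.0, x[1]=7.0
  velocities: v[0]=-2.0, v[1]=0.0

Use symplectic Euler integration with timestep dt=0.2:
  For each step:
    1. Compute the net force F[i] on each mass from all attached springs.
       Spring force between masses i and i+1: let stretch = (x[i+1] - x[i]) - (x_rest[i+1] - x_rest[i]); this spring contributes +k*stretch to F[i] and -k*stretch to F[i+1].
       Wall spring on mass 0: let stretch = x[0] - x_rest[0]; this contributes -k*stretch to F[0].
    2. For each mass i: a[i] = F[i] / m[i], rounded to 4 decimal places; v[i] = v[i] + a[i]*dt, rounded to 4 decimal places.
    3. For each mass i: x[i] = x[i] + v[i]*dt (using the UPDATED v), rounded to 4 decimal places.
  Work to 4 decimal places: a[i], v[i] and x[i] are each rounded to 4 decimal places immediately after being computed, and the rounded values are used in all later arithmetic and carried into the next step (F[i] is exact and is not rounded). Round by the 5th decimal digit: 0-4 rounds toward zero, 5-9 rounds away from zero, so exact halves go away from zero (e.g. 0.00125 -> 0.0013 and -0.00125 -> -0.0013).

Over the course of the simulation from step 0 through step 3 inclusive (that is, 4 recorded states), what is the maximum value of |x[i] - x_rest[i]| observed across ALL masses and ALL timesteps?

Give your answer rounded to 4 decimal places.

Answer: 2.2000

Derivation:
Step 0: x=[1.0000 7.0000] v=[-2.0000 0.0000]
Step 1: x=[0.8000 6.8800] v=[-1.0000 -0.6000]
Step 2: x=[0.8112 6.6368] v=[0.0560 -1.2160]
Step 3: x=[1.0230 6.2806] v=[1.0589 -1.7811]
Max displacement = 2.2000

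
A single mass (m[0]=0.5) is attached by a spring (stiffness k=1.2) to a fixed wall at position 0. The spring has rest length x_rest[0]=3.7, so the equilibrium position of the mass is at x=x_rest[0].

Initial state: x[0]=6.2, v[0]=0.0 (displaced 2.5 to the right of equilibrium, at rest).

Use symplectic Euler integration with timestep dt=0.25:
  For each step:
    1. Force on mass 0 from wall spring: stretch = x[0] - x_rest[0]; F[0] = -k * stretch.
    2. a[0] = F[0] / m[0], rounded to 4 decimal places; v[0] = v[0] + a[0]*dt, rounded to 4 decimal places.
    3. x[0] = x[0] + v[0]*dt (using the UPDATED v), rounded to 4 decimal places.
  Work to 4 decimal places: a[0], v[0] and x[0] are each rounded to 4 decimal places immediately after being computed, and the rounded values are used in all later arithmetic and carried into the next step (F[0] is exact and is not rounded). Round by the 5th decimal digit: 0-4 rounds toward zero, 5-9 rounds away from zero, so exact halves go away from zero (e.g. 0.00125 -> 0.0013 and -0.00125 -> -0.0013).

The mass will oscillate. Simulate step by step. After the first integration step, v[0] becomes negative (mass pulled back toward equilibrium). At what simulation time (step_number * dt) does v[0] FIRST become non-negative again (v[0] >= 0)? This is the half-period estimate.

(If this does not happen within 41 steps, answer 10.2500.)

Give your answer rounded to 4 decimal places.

Step 0: x=[6.2000] v=[0.0000]
Step 1: x=[5.8250] v=[-1.5000]
Step 2: x=[5.1313] v=[-2.7750]
Step 3: x=[4.2229] v=[-3.6338]
Step 4: x=[3.2360] v=[-3.9476]
Step 5: x=[2.3187] v=[-3.6692]
Step 6: x=[1.6086] v=[-2.8404]
Step 7: x=[1.2122] v=[-1.5856]
Step 8: x=[1.1890] v=[-0.0929]
Step 9: x=[1.5424] v=[1.4137]
First v>=0 after going negative at step 9, time=2.2500

Answer: 2.2500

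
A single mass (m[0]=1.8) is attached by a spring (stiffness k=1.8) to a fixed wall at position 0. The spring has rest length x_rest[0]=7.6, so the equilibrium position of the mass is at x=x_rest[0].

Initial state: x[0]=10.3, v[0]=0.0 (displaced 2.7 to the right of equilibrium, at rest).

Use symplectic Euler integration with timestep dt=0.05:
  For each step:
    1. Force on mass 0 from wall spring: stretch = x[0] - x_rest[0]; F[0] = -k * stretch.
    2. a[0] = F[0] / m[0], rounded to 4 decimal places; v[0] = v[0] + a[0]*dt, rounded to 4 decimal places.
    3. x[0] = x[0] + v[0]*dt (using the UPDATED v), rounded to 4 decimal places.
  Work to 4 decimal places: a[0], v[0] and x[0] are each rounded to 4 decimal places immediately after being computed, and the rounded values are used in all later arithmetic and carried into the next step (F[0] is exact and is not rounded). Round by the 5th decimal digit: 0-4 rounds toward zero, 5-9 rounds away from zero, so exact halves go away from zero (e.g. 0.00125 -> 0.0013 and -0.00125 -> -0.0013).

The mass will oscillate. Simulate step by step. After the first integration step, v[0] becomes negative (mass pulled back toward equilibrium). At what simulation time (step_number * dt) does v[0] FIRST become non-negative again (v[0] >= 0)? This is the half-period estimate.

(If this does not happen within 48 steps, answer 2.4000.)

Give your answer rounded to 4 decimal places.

Step 0: x=[10.3000] v=[0.0000]
Step 1: x=[10.2933] v=[-0.1350]
Step 2: x=[10.2798] v=[-0.2697]
Step 3: x=[10.2596] v=[-0.4037]
Step 4: x=[10.2328] v=[-0.5367]
Step 5: x=[10.1994] v=[-0.6683]
Step 6: x=[10.1595] v=[-0.7983]
Step 7: x=[10.1132] v=[-0.9263]
Step 8: x=[10.0606] v=[-1.0520]
Step 9: x=[10.0019] v=[-1.1750]
Step 10: x=[9.9371] v=[-1.2951]
Step 11: x=[9.8665] v=[-1.4120]
Step 12: x=[9.7902] v=[-1.5253]
Step 13: x=[9.7085] v=[-1.6348]
Step 14: x=[9.6215] v=[-1.7402]
Step 15: x=[9.5294] v=[-1.8413]
Step 16: x=[9.4325] v=[-1.9378]
Step 17: x=[9.3310] v=[-2.0294]
Step 18: x=[9.2252] v=[-2.1160]
Step 19: x=[9.1153] v=[-2.1973]
Step 20: x=[9.0016] v=[-2.2731]
Step 21: x=[8.8844] v=[-2.3432]
Step 22: x=[8.7640] v=[-2.4074]
Step 23: x=[8.6407] v=[-2.4656]
Step 24: x=[8.5148] v=[-2.5176]
Step 25: x=[8.3866] v=[-2.5633]
Step 26: x=[8.2565] v=[-2.6026]
Step 27: x=[8.1247] v=[-2.6354]
Step 28: x=[7.9916] v=[-2.6616]
Step 29: x=[7.8575] v=[-2.6812]
Step 30: x=[7.7228] v=[-2.6941]
Step 31: x=[7.5878] v=[-2.7002]
Step 32: x=[7.4528] v=[-2.6996]
Step 33: x=[7.3182] v=[-2.6922]
Step 34: x=[7.1843] v=[-2.6781]
Step 35: x=[7.0514] v=[-2.6573]
Step 36: x=[6.9199] v=[-2.6299]
Step 37: x=[6.7901] v=[-2.5959]
Step 38: x=[6.6623] v=[-2.5554]
Step 39: x=[6.5369] v=[-2.5085]
Step 40: x=[6.4141] v=[-2.4553]
Step 41: x=[6.2943] v=[-2.3960]
Step 42: x=[6.1778] v=[-2.3307]
Step 43: x=[6.0648] v=[-2.2596]
Step 44: x=[5.9557] v=[-2.1828]
Step 45: x=[5.8507] v=[-2.1006]
Step 46: x=[5.7500] v=[-2.0131]
Step 47: x=[5.6540] v=[-1.9206]
Step 48: x=[5.5628] v=[-1.8233]
v[0] did not become non-negative within 48 steps; using fallback time=2.4000

Answer: 2.4000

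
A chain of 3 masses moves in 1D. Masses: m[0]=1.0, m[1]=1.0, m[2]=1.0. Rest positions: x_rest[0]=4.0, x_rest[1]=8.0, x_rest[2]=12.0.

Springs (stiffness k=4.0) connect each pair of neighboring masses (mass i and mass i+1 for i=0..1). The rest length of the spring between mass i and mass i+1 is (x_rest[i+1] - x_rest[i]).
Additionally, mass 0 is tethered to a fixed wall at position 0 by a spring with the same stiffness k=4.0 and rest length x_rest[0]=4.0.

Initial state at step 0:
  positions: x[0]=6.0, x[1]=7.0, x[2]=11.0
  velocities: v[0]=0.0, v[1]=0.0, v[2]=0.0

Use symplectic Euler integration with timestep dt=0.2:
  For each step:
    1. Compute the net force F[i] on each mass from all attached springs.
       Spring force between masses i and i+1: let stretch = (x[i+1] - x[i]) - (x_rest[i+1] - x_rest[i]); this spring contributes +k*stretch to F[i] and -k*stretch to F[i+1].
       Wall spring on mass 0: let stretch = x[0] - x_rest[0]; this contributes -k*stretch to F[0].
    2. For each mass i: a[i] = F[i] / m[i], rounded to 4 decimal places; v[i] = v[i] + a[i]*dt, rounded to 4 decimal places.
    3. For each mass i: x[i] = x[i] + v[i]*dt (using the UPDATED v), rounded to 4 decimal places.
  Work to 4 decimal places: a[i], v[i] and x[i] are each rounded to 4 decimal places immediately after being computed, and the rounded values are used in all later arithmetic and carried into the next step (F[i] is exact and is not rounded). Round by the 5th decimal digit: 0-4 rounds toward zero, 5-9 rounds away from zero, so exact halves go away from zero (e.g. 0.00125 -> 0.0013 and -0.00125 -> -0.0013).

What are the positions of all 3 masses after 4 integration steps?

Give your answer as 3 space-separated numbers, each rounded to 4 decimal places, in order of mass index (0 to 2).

Answer: 2.0045 8.5823 11.7847

Derivation:
Step 0: x=[6.0000 7.0000 11.0000] v=[0.0000 0.0000 0.0000]
Step 1: x=[5.2000 7.4800 11.0000] v=[-4.0000 2.4000 0.0000]
Step 2: x=[3.9328 8.1584 11.0768] v=[-6.3360 3.3920 0.3840]
Step 3: x=[2.7124 8.6276 11.3267] v=[-6.1018 2.3462 1.2493]
Step 4: x=[2.0045 8.5823 11.7847] v=[-3.5396 -0.2267 2.2900]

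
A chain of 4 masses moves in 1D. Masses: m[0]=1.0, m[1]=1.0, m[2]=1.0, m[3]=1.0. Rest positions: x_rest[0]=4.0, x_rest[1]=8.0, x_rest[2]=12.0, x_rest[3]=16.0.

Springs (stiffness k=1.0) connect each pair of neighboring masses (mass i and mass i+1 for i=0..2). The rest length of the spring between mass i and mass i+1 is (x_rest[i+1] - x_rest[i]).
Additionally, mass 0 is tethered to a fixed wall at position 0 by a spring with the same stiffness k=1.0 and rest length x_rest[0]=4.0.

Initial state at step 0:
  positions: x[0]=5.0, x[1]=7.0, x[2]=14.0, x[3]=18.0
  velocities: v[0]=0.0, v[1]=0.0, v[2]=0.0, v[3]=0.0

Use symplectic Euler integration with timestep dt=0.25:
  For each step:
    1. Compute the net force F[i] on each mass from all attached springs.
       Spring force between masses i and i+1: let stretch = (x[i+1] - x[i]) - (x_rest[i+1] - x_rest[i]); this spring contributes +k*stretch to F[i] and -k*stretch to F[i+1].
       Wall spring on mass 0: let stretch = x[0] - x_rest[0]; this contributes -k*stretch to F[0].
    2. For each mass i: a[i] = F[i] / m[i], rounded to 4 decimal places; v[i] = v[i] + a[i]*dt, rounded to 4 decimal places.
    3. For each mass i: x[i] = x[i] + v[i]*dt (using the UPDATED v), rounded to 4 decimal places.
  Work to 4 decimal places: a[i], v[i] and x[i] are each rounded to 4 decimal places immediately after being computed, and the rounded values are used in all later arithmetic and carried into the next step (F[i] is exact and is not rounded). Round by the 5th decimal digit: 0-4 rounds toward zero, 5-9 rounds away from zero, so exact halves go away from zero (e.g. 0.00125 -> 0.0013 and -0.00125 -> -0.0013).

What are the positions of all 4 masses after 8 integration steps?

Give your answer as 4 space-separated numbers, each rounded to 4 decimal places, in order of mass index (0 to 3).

Answer: 3.8554 9.9699 12.6443 16.7548

Derivation:
Step 0: x=[5.0000 7.0000 14.0000 18.0000] v=[0.0000 0.0000 0.0000 0.0000]
Step 1: x=[4.8125 7.3125 13.8125 18.0000] v=[-0.7500 1.2500 -0.7500 0.0000]
Step 2: x=[4.4805 7.8750 13.4805 17.9883] v=[-1.3281 2.2500 -1.3281 -0.0469]
Step 3: x=[4.0806 8.5757 13.0799 17.9448] v=[-1.5996 2.8028 -1.6025 -0.1739]
Step 4: x=[3.7066 9.2770 12.7018 17.8473] v=[-1.4960 2.8051 -1.5123 -0.3901]
Step 5: x=[3.4491 9.8442 12.4313 17.6782] v=[-1.0301 2.2687 -1.0821 -0.6765]
Step 6: x=[3.3757 10.1734 12.3270 17.4312] v=[-0.2936 1.3167 -0.4172 -0.9882]
Step 7: x=[3.5162 10.2123 12.4071 17.1151] v=[0.5619 0.1557 0.3205 -1.2643]
Step 8: x=[3.8554 9.9699 12.6443 16.7548] v=[1.3569 -0.9696 0.9488 -1.4413]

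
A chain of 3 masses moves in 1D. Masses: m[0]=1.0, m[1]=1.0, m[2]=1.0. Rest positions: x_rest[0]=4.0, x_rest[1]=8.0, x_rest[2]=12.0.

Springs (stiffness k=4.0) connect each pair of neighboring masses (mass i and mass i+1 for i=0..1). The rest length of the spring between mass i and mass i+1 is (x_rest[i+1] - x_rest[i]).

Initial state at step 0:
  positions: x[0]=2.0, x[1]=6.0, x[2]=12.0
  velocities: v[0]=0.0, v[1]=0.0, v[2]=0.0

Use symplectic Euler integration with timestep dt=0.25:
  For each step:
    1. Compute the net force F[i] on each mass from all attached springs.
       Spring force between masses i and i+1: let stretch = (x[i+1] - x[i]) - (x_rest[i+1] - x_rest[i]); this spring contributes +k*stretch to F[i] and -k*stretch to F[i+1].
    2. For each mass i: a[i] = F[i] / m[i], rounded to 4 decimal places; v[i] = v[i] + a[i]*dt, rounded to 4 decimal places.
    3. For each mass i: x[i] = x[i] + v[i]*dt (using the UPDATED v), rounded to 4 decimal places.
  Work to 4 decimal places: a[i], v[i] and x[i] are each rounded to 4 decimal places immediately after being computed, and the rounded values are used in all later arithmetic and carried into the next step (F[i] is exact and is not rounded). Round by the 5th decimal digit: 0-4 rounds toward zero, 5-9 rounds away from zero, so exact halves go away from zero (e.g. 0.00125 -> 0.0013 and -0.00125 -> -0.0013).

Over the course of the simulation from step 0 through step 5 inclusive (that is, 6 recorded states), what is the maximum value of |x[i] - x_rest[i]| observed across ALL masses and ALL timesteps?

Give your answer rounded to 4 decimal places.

Answer: 2.2343

Derivation:
Step 0: x=[2.0000 6.0000 12.0000] v=[0.0000 0.0000 0.0000]
Step 1: x=[2.0000 6.5000 11.5000] v=[0.0000 2.0000 -2.0000]
Step 2: x=[2.1250 7.1250 10.7500] v=[0.5000 2.5000 -3.0000]
Step 3: x=[2.5000 7.4063 10.0938] v=[1.5000 1.1250 -2.6250]
Step 4: x=[3.1016 7.1329 9.7657] v=[2.4063 -1.0938 -1.3125]
Step 5: x=[3.7110 6.5098 9.7794] v=[2.4376 -2.4923 0.0547]
Max displacement = 2.2343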